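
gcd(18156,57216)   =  12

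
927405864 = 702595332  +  224810532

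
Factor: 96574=2^1*109^1*443^1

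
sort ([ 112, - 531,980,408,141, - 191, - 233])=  [  -  531 , - 233, - 191, 112,  141,408,980 ] 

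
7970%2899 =2172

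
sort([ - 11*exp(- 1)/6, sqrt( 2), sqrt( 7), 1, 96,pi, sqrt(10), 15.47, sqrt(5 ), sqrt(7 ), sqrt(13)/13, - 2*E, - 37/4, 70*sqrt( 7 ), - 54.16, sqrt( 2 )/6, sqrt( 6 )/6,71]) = [ -54.16, - 37/4, - 2 * E,  -  11* exp(-1) /6,sqrt(2) /6, sqrt(13) /13,sqrt( 6) /6,1, sqrt(2), sqrt( 5) , sqrt( 7), sqrt( 7 ), pi,sqrt( 10), 15.47, 71,96, 70*sqrt( 7)] 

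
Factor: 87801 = 3^1*7^1*37^1*113^1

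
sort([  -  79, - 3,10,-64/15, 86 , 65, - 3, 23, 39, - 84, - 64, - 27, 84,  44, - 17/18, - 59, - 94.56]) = [-94.56, - 84, - 79, - 64, - 59,  -  27  , - 64/15, - 3, - 3, - 17/18,  10, 23, 39, 44,65,84,86 ] 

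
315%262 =53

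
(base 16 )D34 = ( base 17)bbe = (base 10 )3380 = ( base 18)a7e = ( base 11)25A3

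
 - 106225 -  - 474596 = 368371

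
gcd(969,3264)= 51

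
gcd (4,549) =1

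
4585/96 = 4585/96 = 47.76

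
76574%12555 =1244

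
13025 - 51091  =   - 38066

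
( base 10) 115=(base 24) 4J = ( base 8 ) 163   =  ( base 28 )43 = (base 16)73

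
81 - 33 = 48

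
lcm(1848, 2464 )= 7392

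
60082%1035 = 52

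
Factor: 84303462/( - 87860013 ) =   -  28101154/29286671 = - 2^1*41^1*342697^1*29286671^ ( - 1 ) 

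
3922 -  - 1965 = 5887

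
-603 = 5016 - 5619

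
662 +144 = 806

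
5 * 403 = 2015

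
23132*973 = 22507436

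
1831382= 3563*514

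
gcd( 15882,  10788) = 6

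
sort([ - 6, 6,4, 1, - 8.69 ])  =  [ - 8.69 ,  -  6,1,  4,6]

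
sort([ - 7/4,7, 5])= [ - 7/4,5, 7 ]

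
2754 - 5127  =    -  2373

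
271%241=30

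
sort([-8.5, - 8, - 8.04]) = [ -8.5, - 8.04, - 8] 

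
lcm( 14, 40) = 280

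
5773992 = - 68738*(-84 ) 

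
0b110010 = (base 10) 50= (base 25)20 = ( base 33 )1H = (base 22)26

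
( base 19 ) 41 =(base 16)4D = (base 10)77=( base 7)140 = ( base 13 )5C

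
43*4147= 178321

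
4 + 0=4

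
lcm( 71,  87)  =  6177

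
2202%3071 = 2202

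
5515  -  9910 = -4395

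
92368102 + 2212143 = 94580245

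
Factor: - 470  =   - 2^1*5^1*47^1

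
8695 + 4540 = 13235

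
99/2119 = 99/2119  =  0.05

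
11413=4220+7193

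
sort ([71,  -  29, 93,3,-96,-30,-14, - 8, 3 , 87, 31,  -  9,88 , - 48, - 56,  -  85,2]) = [  -  96, - 85, - 56, - 48,-30, - 29, - 14 ,- 9 , - 8,  2, 3, 3 , 31,71, 87, 88,93] 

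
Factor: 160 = 2^5 * 5^1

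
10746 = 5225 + 5521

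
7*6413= 44891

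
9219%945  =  714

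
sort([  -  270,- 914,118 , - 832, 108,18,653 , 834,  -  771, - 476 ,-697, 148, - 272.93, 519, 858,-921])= [ - 921,  -  914, - 832, - 771, - 697,-476,  -  272.93, - 270 , 18,108,118, 148, 519, 653,834,858] 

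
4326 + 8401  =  12727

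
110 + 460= 570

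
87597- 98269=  - 10672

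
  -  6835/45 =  - 1367/9 = - 151.89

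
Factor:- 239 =-239^1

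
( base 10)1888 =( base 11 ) 1467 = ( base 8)3540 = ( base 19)547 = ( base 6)12424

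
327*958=313266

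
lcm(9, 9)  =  9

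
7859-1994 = 5865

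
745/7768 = 745/7768 = 0.10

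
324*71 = 23004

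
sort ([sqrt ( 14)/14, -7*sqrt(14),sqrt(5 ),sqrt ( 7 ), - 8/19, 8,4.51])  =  [ - 7*sqrt(  14), - 8/19,sqrt(14)/14,sqrt( 5), sqrt( 7 ),4.51,8]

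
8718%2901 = 15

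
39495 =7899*5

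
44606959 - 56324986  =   - 11718027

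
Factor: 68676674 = 2^1*11^1*3121667^1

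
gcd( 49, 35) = 7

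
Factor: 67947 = 3^1 * 11^1*29^1*71^1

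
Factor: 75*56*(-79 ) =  -331800 = - 2^3 * 3^1*5^2 * 7^1 * 79^1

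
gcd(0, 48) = 48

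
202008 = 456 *443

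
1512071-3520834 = -2008763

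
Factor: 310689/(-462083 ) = -3^3 * 37^1*173^(-1)*311^1*2671^( - 1)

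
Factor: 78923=13^2*467^1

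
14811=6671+8140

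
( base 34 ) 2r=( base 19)50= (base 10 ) 95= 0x5f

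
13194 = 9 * 1466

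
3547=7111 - 3564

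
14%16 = 14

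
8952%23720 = 8952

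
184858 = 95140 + 89718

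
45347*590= 26754730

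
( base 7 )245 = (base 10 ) 131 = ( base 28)4J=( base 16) 83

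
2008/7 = 286 + 6/7 = 286.86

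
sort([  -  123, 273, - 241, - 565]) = [ - 565,  -  241,- 123 , 273 ]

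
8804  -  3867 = 4937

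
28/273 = 4/39= 0.10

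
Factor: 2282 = 2^1 * 7^1 * 163^1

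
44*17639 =776116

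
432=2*216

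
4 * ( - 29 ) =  - 116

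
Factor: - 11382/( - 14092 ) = 21/26=2^( - 1) * 3^1* 7^1 *13^ (  -  1)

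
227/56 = 227/56 = 4.05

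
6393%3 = 0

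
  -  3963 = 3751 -7714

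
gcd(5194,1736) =14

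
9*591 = 5319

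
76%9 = 4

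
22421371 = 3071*7301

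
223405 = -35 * ( - 6383 )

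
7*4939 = 34573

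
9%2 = 1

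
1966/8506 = 983/4253 = 0.23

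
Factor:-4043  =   - 13^1*311^1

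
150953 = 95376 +55577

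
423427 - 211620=211807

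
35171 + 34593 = 69764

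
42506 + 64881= 107387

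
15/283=15/283 =0.05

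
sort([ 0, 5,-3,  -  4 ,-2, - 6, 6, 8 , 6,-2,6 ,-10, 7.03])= [ - 10, - 6, - 4,-3,- 2 ,  -  2, 0,5,6, 6, 6, 7.03,8 ] 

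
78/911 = 78/911 = 0.09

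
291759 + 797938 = 1089697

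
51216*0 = 0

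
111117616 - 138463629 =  - 27346013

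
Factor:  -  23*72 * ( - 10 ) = 16560 = 2^4*3^2*5^1 *23^1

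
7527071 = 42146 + 7484925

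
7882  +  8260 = 16142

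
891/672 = 297/224 = 1.33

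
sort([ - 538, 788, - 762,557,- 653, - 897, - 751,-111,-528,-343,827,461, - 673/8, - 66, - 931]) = [ - 931,-897,-762 , - 751, - 653, - 538, - 528, - 343,  -  111, - 673/8, - 66,461, 557,788, 827]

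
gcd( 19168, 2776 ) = 8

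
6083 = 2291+3792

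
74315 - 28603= 45712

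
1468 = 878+590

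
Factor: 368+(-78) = 290=2^1 * 5^1*29^1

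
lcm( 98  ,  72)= 3528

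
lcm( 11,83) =913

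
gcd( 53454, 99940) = 2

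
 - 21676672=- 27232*796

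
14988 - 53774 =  - 38786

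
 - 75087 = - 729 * 103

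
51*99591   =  5079141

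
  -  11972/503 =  - 24 + 100/503 = -23.80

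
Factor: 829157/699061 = 7^1*11^(-1 )*31^1*103^ (-1 )*617^(- 1 )*3821^1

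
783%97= 7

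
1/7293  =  1/7293 = 0.00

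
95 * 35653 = 3387035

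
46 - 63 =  - 17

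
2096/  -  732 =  - 3 + 25/183 = - 2.86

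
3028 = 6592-3564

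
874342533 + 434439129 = 1308781662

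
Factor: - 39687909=-3^1 * 13229303^1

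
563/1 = 563 = 563.00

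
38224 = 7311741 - 7273517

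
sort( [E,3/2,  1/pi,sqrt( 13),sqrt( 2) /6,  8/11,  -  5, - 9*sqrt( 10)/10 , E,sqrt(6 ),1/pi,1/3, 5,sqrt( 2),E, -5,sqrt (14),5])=[ -5,- 5,-9*sqrt(10)/10,  sqrt(2)/6, 1/pi,1/pi, 1/3,8/11,sqrt( 2 ), 3/2,sqrt(6 ), E,E,E,sqrt(13),sqrt( 14 ),5, 5]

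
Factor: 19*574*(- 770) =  - 2^2*5^1*  7^2*11^1*19^1*41^1 = -8397620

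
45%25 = 20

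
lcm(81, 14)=1134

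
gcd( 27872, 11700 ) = 52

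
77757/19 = 77757/19 = 4092.47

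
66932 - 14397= 52535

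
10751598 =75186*143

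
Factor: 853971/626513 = 3^1*53^(-1)*11821^( - 1)*284657^1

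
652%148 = 60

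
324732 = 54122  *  6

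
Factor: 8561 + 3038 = 7^1*1657^1= 11599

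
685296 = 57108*12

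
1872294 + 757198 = 2629492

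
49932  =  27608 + 22324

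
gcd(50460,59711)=841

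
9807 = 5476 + 4331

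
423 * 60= 25380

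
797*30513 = 24318861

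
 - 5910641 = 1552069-7462710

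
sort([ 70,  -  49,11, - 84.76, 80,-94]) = [ - 94,-84.76, - 49, 11, 70, 80]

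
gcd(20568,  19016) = 8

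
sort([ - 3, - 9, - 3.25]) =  [ - 9,  -  3.25, - 3 ]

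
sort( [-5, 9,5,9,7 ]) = [ - 5,5,  7,9,9 ] 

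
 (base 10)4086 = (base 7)14625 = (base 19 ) b61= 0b111111110110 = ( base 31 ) 47P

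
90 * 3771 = 339390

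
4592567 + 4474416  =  9066983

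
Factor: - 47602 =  - 2^1*23801^1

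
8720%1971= 836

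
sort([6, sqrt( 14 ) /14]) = [sqrt( 14 ) /14, 6 ] 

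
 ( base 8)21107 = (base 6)104343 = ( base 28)B5B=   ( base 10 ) 8775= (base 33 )81u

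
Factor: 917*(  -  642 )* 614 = - 361470396=-2^2*3^1*7^1*107^1*131^1*307^1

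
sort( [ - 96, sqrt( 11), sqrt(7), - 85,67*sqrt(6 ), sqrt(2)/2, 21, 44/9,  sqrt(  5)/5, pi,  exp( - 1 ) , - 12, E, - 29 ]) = [ - 96, - 85, - 29, - 12,exp( - 1), sqrt(5)/5,sqrt( 2)/2,sqrt(7),E, pi, sqrt( 11), 44/9, 21, 67*sqrt( 6 )]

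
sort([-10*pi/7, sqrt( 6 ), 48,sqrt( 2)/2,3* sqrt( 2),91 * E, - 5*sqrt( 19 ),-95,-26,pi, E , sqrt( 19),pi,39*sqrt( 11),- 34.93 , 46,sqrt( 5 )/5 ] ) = [ - 95, - 34.93  , - 26, - 5 *sqrt( 19 ) ,-10 * pi/7,sqrt( 5 ) /5, sqrt( 2)/2, sqrt( 6)  ,  E,pi,pi,3 * sqrt( 2 ),sqrt(19 ),46, 48,39*sqrt( 11 ),91*E]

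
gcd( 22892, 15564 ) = 4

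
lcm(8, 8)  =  8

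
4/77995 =4/77995 = 0.00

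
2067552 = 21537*96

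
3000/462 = 6 + 38/77= 6.49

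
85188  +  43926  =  129114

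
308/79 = 3 + 71/79= 3.90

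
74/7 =74/7 = 10.57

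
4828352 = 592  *8156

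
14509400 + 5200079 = 19709479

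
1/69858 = 1/69858 = 0.00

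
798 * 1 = 798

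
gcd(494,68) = 2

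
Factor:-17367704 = - 2^3 * 1097^1*1979^1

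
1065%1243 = 1065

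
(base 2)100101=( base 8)45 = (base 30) 17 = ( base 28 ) 19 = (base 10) 37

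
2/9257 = 2/9257 = 0.00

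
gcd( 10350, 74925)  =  225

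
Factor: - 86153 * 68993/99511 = -5943953929/99511 = - 101^1*191^( - 1 ) *521^ (-1 )*853^1*68993^1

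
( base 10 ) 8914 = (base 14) 336A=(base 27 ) c64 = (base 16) 22D2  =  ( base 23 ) gjd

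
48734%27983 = 20751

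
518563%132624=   120691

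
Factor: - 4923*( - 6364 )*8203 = 2^2*3^2 *13^1*37^1 * 43^1*547^1*631^1 = 256999760316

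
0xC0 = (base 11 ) 165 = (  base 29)6I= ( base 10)192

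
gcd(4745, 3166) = 1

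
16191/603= 26+57/67 = 26.85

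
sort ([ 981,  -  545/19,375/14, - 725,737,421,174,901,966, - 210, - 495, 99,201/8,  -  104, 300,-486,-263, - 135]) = [ - 725,  -  495, - 486,-263, - 210, - 135, - 104,- 545/19, 201/8,375/14,99,174,300,421,737,901 , 966,981 ]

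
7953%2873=2207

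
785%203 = 176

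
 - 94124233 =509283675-603407908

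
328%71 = 44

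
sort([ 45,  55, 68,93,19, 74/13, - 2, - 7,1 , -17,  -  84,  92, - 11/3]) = [  -  84,  -  17 , - 7,-11/3,-2,  1, 74/13, 19,  45, 55, 68,92, 93]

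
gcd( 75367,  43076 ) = 1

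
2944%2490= 454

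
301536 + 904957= 1206493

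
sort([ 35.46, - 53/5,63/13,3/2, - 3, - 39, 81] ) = [ - 39, - 53/5, - 3, 3/2, 63/13, 35.46, 81] 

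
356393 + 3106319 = 3462712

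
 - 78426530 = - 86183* 910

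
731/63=731/63 =11.60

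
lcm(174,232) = 696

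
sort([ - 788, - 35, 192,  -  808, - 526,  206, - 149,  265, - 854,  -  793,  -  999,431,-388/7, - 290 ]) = [ - 999,- 854, - 808, - 793,-788, - 526,-290, - 149, - 388/7, - 35,192, 206,265, 431]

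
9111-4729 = 4382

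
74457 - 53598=20859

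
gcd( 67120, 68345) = 5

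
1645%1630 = 15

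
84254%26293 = 5375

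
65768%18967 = 8867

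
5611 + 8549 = 14160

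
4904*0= 0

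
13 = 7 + 6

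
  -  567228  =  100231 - 667459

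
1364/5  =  1364/5= 272.80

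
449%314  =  135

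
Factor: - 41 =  - 41^1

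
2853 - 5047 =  - 2194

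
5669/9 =629 + 8/9 = 629.89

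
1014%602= 412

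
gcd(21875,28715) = 5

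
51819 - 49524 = 2295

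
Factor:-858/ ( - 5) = 2^1*3^1*5^( - 1)*11^1*13^1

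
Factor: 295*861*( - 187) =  - 47497065 = - 3^1*5^1*7^1*11^1*17^1*41^1 * 59^1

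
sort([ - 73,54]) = [ - 73,54]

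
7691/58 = 7691/58 = 132.60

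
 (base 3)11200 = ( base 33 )3R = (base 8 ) 176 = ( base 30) 46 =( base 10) 126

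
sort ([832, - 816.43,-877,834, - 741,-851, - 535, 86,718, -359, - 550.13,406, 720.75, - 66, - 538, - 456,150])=[ - 877,- 851,-816.43  ,-741, - 550.13,-538,-535, - 456, - 359, - 66,86, 150 , 406, 718,720.75,832, 834 ] 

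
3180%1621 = 1559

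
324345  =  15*21623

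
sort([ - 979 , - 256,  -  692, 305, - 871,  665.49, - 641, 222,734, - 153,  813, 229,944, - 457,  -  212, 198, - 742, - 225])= [ - 979, - 871, - 742,-692, - 641, - 457, - 256, - 225 , - 212, - 153, 198, 222,229,305, 665.49,734, 813, 944 ] 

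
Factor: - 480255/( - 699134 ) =2^( - 1 )*3^1*5^1*101^1 * 317^1*349567^( - 1)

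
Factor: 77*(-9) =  - 3^2*7^1 *11^1=- 693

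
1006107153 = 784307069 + 221800084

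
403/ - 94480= -1 + 94077/94480 = - 0.00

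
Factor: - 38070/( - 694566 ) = 45/821 = 3^2*5^1*821^( - 1)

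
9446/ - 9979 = -1+533/9979 = - 0.95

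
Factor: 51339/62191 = 3^1*109^1*157^1*  62191^( - 1 )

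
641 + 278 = 919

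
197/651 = 197/651 = 0.30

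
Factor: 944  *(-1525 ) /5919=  - 2^4*3^( - 1)*5^2 *59^1 * 61^1 * 1973^( - 1)  =  - 1439600/5919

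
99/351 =11/39  =  0.28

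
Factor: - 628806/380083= - 2^1*3^1*11^( - 1)*109^ ( - 1)*317^( - 1)*104801^1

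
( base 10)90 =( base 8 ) 132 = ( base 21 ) 46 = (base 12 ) 76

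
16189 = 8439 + 7750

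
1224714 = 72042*17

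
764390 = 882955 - 118565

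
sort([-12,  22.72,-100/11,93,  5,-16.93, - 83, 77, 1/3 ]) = [ - 83,-16.93,-12 , - 100/11,1/3,5, 22.72,77,93 ]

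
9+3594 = 3603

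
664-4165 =  -  3501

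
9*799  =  7191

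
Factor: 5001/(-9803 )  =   - 3^1*1667^1 *9803^(-1)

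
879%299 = 281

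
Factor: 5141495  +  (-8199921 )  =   - 3058426 =- 2^1*7^1*218459^1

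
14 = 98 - 84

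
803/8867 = 803/8867= 0.09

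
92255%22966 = 391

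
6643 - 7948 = -1305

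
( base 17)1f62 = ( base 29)B3E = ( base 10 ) 9352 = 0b10010010001000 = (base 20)137c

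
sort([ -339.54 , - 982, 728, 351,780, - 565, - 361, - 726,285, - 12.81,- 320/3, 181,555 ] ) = [  -  982 , - 726, - 565,-361,-339.54, - 320/3, - 12.81,181,285,351, 555,  728,780 ]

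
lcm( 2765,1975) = 13825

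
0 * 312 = 0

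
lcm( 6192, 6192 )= 6192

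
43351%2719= 2566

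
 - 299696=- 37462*8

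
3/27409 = 3/27409 = 0.00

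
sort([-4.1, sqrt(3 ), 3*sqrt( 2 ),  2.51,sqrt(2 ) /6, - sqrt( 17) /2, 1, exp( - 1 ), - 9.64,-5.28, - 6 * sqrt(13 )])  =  [ - 6*sqrt( 13 ),-9.64,  -  5.28, - 4.1, - sqrt ( 17 )/2,sqrt( 2)/6, exp( - 1 ),1,  sqrt( 3 ),  2.51, 3*sqrt(2)] 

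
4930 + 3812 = 8742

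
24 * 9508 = 228192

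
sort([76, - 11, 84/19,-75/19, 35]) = [ - 11, - 75/19 , 84/19 , 35,76 ]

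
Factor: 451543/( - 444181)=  - 43^1*10501^1*444181^( - 1)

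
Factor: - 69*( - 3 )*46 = 9522 = 2^1*3^2*23^2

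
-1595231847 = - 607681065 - 987550782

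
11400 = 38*300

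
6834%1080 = 354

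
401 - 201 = 200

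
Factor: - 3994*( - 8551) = 34152694 = 2^1*17^1 * 503^1 *1997^1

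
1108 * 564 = 624912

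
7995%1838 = 643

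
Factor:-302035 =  - 5^1  *29^1*2083^1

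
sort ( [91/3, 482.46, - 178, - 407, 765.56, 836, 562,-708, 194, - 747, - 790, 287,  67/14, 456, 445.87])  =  [- 790,-747, - 708,  -  407 , - 178, 67/14,91/3, 194, 287,445.87,456, 482.46, 562, 765.56,836 ] 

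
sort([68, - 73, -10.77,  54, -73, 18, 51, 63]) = [ - 73,- 73, -10.77, 18, 51 , 54, 63, 68]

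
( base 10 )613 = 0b1001100101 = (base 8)1145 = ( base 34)i1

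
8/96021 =8/96021 = 0.00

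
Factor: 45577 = 7^1 * 17^1 * 383^1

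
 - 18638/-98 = 9319/49 = 190.18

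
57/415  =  57/415 = 0.14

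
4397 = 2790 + 1607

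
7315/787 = 7315/787 = 9.29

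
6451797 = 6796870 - 345073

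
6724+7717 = 14441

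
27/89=27/89 = 0.30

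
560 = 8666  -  8106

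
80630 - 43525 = 37105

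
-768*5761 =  -4424448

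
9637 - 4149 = 5488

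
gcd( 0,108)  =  108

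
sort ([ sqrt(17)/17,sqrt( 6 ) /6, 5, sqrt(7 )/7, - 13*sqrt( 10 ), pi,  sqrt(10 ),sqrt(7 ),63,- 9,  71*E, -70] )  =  [ - 70, - 13*sqrt( 10), - 9, sqrt( 17 )/17, sqrt(7)/7, sqrt(6 ) /6,sqrt(7 ),pi, sqrt(10 ), 5, 63,  71 *E]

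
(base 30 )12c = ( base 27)190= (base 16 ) 3CC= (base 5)12342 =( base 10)972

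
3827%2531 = 1296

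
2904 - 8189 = - 5285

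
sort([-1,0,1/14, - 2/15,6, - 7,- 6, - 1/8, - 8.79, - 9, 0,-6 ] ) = [ - 9, - 8.79, - 7 , - 6, - 6, -1, - 2/15, - 1/8, 0, 0, 1/14,6]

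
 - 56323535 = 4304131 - 60627666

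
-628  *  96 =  - 60288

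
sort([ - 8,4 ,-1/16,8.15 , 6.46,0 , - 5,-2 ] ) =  [ -8, - 5, - 2,-1/16,0,4,6.46, 8.15 ] 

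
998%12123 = 998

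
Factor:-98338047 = -3^1*17^1*277^1*6961^1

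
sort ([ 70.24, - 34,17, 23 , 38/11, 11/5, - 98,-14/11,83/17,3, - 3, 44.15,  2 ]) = [ - 98 , - 34,-3,-14/11, 2, 11/5, 3,38/11, 83/17, 17, 23, 44.15, 70.24] 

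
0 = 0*9632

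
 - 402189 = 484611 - 886800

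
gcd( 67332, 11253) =93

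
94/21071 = 94/21071 = 0.00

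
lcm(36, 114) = 684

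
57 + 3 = 60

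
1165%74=55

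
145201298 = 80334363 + 64866935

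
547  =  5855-5308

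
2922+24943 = 27865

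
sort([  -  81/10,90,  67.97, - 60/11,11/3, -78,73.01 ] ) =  [-78, - 81/10, - 60/11, 11/3, 67.97,  73.01, 90 ]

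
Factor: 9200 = 2^4 * 5^2*23^1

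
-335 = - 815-- 480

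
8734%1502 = 1224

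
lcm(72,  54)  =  216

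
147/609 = 7/29 = 0.24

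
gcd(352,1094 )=2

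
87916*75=6593700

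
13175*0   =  0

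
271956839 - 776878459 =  - 504921620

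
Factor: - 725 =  - 5^2*29^1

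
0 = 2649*0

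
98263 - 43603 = 54660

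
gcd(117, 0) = 117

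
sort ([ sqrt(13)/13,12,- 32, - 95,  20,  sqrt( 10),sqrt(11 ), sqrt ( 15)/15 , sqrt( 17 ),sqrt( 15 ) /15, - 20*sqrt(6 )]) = [-95, - 20*sqrt(6), - 32, sqrt (15 )/15, sqrt (15) /15, sqrt(13)/13, sqrt( 10),sqrt( 11),sqrt( 17),12,20]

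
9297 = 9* 1033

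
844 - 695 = 149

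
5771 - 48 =5723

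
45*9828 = 442260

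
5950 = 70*85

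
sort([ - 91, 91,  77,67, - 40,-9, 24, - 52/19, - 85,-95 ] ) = [ - 95, - 91, - 85 , - 40, - 9, - 52/19 , 24,67,77,91]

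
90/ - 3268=  -  45/1634 = - 0.03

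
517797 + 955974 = 1473771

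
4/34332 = 1/8583  =  0.00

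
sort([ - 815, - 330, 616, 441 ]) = [ - 815, - 330, 441, 616] 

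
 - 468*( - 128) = 59904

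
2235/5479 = 2235/5479 = 0.41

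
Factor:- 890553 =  - 3^1*37^1*71^1*113^1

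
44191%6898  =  2803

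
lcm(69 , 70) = 4830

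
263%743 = 263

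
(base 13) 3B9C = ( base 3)102202202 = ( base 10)8579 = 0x2183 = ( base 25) DI4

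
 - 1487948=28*(-53141)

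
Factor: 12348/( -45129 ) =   -  84/307 =-  2^2*3^1 * 7^1  *  307^ ( - 1 ) 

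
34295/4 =8573 + 3/4 = 8573.75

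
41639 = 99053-57414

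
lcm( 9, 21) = 63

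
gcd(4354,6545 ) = 7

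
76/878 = 38/439 = 0.09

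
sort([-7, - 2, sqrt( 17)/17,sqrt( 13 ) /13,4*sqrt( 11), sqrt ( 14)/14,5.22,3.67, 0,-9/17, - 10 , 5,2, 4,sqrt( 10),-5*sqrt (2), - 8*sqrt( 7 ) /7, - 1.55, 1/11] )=[ - 10, - 5*sqrt( 2 ), - 7, - 8*sqrt( 7 )/7,  -  2,  -  1.55, - 9/17,0, 1/11, sqrt( 17) /17, sqrt(14 ) /14 , sqrt( 13 ) /13 , 2, sqrt( 10),3.67,4,5,5.22,  4*sqrt( 11 )]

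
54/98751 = 18/32917 = 0.00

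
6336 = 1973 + 4363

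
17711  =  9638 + 8073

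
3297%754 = 281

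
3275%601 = 270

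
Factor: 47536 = 2^4*2971^1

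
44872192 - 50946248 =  - 6074056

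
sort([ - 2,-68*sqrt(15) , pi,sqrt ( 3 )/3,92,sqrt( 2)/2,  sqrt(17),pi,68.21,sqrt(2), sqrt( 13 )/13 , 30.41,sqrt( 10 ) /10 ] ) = [ - 68 * sqrt ( 15),  -  2,sqrt(13 )/13 , sqrt( 10)/10,sqrt(3)/3,sqrt(2 ) /2,sqrt( 2 ),pi,pi,sqrt( 17 ),30.41,  68.21, 92 ] 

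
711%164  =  55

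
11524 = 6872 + 4652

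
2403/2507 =2403/2507 =0.96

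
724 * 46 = 33304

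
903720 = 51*17720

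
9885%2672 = 1869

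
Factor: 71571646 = 2^1*251^1*142573^1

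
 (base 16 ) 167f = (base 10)5759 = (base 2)1011001111111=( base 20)e7j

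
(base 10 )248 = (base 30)88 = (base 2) 11111000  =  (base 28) 8o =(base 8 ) 370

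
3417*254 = 867918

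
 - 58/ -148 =29/74= 0.39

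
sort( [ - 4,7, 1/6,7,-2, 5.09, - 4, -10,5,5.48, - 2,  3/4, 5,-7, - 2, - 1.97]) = [-10, - 7, - 4,- 4,- 2,-2,-2, - 1.97,  1/6,3/4, 5, 5, 5.09, 5.48, 7,7 ]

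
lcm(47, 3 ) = 141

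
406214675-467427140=-61212465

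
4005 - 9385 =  - 5380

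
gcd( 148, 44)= 4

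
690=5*138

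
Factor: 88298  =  2^1*7^2*17^1*53^1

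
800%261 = 17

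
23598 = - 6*( - 3933) 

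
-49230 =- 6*8205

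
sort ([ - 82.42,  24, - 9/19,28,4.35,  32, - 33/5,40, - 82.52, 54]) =[- 82.52 , - 82.42, - 33/5, - 9/19,4.35,24,28,32 , 40 , 54]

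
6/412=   3/206= 0.01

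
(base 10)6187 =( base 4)1200223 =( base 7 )24016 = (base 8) 14053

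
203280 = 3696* 55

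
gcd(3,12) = 3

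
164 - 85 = 79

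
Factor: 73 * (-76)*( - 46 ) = 255208 = 2^3*19^1 * 23^1*73^1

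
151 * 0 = 0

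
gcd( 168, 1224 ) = 24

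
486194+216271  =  702465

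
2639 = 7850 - 5211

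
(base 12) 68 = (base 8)120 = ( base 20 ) 40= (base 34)2C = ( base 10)80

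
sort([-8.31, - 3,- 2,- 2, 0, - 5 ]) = [ - 8.31, - 5,  -  3, - 2  , - 2, 0] 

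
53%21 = 11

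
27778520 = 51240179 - 23461659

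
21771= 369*59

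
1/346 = 1/346  =  0.00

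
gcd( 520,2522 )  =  26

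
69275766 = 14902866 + 54372900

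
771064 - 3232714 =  - 2461650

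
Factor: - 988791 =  - 3^1*329597^1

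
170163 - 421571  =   - 251408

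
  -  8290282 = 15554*( - 533)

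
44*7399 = 325556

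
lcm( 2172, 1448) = 4344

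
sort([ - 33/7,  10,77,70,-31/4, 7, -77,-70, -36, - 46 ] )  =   [ - 77,- 70,  -  46, - 36, - 31/4,-33/7,7, 10, 70, 77 ]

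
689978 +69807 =759785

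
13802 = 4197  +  9605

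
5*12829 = 64145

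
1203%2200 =1203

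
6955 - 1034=5921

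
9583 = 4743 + 4840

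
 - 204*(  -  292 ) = 59568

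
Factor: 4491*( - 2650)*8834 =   -  105134759100 = - 2^2*3^2*5^2*7^1*53^1 * 499^1*631^1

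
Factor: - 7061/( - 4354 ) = 2^( - 1)*7^( - 1 )*23^1 * 307^1* 311^( - 1)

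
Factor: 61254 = 2^1*3^2*41^1*83^1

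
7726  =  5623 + 2103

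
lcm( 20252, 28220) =1721420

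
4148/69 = 60 + 8/69 = 60.12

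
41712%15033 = 11646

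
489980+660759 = 1150739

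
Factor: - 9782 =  - 2^1*67^1  *  73^1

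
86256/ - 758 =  - 114 + 78/379 = -  113.79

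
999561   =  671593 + 327968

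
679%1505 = 679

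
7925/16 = 495  +  5/16= 495.31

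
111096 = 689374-578278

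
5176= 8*647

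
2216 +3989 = 6205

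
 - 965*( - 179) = 172735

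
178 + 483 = 661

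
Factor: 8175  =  3^1*5^2*109^1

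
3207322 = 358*8959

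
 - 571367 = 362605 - 933972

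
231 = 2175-1944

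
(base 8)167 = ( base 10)119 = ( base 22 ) 59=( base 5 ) 434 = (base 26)4F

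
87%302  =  87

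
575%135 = 35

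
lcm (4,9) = 36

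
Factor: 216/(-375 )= -2^3*3^2*5^( - 3) = - 72/125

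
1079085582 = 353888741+725196841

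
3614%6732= 3614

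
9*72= 648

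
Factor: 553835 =5^1*257^1*431^1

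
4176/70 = 59  +  23/35  =  59.66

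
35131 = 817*43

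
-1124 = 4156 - 5280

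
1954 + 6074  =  8028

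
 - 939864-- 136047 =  - 803817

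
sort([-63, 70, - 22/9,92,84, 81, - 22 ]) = [ - 63, - 22 , - 22/9, 70,81,84,92 ] 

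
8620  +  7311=15931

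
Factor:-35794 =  - 2^1*11^1*1627^1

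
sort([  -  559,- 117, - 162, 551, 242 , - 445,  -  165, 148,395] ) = [- 559,  -  445, -165,-162, - 117, 148 , 242 , 395,551 ] 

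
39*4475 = 174525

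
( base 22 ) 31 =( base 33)21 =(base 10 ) 67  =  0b1000011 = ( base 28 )2B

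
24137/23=24137/23 = 1049.43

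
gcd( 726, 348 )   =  6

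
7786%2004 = 1774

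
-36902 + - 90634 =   -  127536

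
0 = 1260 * 0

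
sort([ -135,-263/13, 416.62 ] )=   [-135, - 263/13,416.62] 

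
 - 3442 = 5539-8981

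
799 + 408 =1207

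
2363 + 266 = 2629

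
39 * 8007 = 312273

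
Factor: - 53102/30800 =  - 3793/2200 = -  2^( - 3)*5^( - 2)  *11^(-1 )*3793^1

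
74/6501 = 74/6501 = 0.01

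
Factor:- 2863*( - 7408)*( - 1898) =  - 40254879392 = - 2^5*7^1*13^1*73^1*409^1*463^1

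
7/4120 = 7/4120 = 0.00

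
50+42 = 92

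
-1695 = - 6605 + 4910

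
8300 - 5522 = 2778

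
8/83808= 1/10476 = 0.00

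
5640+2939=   8579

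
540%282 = 258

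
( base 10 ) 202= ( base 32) 6A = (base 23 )8I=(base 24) 8A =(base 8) 312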